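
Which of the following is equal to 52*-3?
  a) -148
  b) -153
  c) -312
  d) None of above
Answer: d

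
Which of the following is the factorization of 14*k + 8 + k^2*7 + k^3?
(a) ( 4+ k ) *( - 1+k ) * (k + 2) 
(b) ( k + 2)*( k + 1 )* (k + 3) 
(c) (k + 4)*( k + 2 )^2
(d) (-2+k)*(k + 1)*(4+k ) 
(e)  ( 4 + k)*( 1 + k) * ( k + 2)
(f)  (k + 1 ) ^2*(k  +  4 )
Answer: e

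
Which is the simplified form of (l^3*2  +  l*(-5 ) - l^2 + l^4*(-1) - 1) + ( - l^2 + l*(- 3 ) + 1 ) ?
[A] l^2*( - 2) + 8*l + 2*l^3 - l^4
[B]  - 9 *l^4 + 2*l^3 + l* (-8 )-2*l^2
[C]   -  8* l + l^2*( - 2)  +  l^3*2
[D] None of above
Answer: D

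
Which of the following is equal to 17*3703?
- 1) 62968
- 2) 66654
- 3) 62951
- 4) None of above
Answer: 3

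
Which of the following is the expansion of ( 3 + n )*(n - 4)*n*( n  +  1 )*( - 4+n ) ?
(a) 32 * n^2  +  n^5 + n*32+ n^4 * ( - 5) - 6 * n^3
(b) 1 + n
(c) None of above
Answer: c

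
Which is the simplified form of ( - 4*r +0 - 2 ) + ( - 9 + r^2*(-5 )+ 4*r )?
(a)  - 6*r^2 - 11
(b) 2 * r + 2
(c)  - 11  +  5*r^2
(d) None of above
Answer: d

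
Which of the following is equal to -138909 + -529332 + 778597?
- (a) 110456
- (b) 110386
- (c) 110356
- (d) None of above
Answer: c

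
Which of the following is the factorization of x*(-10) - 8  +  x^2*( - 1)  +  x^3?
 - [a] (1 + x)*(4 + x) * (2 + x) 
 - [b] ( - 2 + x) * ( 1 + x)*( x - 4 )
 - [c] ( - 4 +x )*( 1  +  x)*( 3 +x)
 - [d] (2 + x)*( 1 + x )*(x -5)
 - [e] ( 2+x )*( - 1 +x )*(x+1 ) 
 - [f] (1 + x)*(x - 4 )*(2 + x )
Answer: f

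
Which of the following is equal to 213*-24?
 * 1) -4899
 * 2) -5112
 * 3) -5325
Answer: 2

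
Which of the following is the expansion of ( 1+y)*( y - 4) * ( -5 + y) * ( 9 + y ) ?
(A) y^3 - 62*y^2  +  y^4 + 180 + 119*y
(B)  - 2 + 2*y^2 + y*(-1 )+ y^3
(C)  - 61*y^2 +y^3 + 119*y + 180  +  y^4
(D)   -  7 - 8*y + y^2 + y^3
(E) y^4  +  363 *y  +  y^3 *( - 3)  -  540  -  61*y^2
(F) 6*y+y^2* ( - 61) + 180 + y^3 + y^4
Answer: C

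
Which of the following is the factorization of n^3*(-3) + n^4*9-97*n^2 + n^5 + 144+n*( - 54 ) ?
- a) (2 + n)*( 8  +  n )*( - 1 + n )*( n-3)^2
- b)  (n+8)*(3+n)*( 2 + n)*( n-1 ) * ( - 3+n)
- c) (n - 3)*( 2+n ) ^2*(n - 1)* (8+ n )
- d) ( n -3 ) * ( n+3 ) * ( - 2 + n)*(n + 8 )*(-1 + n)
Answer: b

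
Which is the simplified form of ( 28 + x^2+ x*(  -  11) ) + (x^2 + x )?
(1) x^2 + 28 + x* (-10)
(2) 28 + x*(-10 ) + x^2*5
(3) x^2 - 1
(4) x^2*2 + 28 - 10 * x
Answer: 4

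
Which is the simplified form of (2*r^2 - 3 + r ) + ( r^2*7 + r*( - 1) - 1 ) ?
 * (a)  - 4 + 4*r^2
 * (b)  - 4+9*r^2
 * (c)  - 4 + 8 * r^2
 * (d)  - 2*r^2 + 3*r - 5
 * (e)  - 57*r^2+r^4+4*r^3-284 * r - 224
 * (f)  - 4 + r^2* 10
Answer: b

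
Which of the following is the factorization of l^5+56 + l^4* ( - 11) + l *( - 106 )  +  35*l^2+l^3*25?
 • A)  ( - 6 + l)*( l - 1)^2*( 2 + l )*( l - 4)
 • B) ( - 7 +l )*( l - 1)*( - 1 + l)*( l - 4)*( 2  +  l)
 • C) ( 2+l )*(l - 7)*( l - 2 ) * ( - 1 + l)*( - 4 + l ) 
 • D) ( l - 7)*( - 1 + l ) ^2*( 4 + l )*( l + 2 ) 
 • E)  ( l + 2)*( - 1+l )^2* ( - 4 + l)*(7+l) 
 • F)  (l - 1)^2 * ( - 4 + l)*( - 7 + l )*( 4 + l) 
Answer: B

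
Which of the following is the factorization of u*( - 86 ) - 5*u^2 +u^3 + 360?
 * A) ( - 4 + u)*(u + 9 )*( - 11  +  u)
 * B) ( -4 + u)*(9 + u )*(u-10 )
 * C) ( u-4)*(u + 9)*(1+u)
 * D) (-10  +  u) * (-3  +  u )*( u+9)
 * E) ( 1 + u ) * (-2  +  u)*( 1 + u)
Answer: B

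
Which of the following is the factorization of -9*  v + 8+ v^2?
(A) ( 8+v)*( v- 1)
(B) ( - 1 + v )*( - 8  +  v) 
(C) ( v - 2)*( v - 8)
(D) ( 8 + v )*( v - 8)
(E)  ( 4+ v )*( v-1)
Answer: B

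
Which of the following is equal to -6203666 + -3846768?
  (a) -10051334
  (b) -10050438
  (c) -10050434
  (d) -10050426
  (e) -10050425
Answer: c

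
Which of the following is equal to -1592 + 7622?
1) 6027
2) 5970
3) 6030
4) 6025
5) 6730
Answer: 3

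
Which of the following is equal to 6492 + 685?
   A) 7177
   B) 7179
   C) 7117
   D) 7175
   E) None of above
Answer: A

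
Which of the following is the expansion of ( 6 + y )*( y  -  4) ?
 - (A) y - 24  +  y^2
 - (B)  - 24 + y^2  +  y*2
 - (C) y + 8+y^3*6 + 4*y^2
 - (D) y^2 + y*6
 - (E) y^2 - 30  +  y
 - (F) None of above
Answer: B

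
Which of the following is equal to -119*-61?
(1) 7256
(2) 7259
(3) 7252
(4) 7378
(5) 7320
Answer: 2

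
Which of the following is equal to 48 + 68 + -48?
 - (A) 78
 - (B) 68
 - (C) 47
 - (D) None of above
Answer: B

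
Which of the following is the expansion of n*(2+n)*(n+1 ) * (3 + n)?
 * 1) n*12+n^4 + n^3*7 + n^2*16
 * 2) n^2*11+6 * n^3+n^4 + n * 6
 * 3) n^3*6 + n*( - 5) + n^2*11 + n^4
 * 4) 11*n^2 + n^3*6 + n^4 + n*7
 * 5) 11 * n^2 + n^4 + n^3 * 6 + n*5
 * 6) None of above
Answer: 2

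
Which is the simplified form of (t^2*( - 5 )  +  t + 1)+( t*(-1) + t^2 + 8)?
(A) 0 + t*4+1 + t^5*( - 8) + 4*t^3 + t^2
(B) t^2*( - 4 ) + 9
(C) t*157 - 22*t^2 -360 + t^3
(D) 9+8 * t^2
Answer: B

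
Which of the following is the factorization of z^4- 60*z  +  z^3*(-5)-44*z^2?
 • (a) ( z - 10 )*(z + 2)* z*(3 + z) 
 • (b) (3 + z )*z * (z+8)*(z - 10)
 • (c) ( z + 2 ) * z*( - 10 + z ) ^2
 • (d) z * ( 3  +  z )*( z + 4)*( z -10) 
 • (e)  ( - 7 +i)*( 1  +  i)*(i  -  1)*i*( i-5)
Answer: a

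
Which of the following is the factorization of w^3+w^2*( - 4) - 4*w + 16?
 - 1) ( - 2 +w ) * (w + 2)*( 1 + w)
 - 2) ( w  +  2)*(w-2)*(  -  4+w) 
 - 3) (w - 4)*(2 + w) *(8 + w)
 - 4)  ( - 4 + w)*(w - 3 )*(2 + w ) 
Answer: 2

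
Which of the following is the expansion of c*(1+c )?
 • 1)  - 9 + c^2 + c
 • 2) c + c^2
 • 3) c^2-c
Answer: 2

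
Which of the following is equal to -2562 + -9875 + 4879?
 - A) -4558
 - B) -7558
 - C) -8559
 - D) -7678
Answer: B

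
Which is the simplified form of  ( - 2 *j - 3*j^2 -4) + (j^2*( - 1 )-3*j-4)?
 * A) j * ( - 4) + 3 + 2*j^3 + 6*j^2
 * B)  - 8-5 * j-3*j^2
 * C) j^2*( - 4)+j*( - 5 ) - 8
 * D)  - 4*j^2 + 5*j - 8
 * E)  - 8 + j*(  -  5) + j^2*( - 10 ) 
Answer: C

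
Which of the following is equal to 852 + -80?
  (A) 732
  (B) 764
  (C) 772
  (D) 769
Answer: C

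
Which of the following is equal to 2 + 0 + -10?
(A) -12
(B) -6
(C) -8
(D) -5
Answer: C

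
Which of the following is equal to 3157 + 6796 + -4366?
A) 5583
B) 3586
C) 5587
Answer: C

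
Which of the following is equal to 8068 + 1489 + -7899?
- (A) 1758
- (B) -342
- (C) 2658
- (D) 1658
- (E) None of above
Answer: D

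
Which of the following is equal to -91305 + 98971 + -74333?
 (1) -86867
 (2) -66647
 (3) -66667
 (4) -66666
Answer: 3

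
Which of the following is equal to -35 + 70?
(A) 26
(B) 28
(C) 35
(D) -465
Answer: C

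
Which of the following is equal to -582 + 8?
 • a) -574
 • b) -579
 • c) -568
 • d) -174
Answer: a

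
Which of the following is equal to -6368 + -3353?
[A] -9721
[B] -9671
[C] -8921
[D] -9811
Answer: A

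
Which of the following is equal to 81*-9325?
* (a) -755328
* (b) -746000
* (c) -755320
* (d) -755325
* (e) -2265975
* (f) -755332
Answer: d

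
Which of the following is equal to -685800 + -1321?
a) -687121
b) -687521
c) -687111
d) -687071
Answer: a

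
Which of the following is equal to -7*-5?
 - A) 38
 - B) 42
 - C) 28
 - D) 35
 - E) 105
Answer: D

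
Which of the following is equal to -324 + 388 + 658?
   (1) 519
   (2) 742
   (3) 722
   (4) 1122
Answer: 3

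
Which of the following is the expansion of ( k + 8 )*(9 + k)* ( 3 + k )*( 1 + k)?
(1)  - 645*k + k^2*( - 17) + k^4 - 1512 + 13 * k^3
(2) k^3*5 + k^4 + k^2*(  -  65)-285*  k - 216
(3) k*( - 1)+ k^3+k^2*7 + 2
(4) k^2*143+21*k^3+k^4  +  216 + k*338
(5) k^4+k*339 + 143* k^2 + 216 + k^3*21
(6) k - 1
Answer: 5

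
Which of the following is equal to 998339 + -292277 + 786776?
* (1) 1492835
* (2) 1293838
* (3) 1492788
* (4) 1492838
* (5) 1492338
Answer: 4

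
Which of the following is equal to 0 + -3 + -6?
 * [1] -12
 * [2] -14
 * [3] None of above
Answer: 3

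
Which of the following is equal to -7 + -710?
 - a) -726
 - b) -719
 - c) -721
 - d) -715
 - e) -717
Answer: e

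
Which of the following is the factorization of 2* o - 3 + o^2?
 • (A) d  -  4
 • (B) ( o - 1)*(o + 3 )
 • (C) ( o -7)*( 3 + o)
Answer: B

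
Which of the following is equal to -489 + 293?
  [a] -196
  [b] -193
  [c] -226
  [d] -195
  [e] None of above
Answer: a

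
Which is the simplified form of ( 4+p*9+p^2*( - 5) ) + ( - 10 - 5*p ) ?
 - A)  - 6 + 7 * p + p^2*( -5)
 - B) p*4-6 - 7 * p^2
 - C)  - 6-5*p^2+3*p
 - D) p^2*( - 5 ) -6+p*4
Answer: D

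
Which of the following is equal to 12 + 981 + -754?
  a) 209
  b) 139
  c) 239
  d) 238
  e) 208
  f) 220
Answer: c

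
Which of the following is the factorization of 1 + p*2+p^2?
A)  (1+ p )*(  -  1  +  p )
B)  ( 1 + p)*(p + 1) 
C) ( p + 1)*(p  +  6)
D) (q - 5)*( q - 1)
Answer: B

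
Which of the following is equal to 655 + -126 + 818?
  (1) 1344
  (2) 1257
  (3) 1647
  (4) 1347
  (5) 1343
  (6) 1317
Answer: 4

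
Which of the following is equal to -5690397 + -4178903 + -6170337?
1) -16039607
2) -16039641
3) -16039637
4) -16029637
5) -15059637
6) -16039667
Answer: 3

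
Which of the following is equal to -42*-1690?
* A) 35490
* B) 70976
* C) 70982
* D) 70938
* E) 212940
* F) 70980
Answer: F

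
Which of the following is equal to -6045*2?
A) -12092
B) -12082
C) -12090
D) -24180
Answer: C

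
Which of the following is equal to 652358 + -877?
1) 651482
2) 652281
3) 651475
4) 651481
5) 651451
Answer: 4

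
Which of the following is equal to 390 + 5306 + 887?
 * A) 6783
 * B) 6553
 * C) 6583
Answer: C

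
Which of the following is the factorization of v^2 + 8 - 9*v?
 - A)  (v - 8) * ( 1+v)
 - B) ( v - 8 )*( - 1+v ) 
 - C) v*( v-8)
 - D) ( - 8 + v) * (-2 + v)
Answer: B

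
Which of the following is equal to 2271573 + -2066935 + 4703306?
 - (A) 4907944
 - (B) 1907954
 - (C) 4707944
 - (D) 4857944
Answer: A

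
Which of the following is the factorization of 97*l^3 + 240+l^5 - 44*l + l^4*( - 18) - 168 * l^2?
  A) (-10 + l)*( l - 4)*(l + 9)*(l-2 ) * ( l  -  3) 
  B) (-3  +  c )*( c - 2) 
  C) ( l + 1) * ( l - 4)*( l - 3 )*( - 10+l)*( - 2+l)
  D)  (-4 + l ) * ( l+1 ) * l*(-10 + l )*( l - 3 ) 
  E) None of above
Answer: C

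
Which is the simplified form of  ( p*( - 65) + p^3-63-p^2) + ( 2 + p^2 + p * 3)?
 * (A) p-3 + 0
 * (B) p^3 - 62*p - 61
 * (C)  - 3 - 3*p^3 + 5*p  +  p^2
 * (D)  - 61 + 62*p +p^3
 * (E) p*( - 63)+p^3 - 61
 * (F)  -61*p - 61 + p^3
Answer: B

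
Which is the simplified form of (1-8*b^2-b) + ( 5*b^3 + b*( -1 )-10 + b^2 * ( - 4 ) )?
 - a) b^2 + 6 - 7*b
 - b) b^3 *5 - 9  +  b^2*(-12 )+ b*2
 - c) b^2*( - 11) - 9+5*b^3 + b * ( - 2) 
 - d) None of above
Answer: d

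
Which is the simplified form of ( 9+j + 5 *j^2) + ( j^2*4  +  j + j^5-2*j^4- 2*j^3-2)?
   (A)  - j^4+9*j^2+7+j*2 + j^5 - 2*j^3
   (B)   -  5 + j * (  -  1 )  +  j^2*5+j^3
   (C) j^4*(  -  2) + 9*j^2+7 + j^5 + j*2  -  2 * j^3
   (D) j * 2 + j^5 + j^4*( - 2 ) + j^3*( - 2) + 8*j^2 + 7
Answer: C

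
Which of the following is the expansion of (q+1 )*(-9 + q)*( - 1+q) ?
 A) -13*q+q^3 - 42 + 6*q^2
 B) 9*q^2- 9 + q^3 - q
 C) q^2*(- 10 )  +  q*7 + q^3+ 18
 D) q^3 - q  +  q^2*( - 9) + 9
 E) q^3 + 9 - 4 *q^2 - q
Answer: D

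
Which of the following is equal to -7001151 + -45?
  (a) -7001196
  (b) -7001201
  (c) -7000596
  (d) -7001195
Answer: a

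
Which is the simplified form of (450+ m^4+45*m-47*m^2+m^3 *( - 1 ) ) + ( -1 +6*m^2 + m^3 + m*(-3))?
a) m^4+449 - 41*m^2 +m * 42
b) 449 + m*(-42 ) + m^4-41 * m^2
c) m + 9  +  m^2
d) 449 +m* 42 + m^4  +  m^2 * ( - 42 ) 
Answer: a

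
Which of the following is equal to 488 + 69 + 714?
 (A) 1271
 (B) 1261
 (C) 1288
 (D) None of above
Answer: A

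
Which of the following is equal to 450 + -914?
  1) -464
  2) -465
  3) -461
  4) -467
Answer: 1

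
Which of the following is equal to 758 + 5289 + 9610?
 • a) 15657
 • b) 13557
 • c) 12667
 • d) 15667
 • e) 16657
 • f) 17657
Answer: a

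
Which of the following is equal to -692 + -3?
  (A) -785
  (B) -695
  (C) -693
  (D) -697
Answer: B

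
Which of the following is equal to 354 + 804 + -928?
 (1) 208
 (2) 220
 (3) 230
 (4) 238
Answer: 3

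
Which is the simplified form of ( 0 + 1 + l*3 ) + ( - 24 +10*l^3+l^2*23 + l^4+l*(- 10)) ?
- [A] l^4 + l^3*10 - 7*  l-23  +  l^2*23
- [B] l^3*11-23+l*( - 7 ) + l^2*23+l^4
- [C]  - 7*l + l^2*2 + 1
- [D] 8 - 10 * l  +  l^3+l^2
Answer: A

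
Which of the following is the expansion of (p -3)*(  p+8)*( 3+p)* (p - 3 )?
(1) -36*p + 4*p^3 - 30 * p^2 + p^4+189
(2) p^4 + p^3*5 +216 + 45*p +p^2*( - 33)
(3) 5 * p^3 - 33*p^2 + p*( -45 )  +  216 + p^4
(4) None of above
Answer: 3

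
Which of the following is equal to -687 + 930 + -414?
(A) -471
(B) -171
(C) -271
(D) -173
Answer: B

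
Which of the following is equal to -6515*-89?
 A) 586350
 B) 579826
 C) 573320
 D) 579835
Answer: D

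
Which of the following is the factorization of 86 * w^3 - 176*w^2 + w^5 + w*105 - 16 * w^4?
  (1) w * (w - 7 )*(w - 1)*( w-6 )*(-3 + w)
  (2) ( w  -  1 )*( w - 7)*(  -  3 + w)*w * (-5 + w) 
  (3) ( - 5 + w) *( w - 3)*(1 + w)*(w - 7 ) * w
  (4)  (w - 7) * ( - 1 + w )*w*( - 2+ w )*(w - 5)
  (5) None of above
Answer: 2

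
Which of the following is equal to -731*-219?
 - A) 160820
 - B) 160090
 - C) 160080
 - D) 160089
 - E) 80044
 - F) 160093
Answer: D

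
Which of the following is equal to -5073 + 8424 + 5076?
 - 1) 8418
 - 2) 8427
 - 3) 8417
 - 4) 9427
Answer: 2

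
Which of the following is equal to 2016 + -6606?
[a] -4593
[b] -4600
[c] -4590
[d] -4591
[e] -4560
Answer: c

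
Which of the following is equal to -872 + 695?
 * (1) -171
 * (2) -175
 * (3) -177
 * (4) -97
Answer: 3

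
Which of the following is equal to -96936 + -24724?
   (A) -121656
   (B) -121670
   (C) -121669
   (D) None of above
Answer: D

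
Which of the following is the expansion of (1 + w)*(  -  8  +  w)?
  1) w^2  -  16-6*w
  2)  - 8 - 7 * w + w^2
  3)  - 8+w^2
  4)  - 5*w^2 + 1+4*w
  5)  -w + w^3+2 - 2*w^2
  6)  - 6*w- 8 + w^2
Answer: 2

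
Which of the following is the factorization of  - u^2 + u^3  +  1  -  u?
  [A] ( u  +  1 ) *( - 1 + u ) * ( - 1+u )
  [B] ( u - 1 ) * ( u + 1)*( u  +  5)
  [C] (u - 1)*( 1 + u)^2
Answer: A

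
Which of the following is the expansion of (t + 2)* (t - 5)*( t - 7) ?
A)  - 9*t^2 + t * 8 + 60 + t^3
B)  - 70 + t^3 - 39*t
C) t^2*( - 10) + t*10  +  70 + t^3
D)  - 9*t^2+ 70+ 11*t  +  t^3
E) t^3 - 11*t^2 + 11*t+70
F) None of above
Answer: F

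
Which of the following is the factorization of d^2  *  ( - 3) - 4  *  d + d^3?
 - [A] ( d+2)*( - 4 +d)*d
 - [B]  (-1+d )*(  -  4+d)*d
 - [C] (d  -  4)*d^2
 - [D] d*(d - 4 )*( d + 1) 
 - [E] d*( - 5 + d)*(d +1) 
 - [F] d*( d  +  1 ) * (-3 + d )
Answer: D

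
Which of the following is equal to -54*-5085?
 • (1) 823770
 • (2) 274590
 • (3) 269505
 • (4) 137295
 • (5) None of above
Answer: 2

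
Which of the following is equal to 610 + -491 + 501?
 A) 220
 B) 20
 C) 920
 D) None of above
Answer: D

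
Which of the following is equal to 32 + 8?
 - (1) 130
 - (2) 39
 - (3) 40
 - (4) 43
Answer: 3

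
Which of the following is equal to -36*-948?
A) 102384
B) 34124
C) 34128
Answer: C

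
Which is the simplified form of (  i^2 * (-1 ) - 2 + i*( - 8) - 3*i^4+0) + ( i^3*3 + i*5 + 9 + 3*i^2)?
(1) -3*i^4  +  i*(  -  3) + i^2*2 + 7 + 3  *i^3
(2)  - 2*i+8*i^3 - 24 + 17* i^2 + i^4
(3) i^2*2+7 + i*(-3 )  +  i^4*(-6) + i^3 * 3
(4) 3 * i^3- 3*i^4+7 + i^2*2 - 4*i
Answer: 1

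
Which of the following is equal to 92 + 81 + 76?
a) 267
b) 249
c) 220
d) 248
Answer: b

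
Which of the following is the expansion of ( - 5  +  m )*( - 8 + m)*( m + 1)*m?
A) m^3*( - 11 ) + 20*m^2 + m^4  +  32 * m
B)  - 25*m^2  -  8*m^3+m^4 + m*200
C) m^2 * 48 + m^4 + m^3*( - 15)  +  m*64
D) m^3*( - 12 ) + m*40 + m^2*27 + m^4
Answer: D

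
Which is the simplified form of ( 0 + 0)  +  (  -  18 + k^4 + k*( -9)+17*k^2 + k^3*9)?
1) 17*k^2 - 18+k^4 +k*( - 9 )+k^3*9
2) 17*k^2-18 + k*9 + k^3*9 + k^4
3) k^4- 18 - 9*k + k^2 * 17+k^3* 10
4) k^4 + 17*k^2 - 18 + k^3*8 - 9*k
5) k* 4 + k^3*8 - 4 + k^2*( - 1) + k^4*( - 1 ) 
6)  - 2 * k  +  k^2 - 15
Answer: 1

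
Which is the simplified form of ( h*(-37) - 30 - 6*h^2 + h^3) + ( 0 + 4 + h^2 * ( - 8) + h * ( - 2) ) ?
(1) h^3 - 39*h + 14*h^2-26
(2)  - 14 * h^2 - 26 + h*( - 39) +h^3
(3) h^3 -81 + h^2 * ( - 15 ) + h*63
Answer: 2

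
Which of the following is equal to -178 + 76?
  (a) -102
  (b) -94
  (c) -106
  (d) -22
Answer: a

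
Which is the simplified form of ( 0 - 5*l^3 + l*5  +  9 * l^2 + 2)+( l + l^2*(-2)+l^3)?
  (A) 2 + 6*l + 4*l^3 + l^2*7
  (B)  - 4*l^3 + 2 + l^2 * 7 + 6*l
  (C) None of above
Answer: B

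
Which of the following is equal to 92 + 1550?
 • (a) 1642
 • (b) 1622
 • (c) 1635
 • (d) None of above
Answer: a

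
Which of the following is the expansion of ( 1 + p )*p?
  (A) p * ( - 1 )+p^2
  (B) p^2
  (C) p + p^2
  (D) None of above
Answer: C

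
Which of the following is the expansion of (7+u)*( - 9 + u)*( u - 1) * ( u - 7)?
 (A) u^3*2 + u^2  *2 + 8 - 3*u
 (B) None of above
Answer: B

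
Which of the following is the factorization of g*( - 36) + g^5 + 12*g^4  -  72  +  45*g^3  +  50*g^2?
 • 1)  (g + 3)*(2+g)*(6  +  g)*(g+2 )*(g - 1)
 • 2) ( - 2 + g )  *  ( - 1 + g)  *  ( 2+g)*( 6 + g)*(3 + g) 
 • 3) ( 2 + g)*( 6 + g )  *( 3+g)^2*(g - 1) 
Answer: 1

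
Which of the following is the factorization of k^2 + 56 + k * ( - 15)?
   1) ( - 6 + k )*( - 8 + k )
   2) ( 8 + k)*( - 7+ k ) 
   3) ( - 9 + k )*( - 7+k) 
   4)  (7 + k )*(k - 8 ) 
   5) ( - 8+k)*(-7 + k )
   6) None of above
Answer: 5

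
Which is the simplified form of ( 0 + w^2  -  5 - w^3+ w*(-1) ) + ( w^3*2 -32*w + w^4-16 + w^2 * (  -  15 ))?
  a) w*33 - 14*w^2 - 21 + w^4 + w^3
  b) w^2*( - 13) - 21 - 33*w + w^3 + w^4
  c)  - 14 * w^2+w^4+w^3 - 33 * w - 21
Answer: c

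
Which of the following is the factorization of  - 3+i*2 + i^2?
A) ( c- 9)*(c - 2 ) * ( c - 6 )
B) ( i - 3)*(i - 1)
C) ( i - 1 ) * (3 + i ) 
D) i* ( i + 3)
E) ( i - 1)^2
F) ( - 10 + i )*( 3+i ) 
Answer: C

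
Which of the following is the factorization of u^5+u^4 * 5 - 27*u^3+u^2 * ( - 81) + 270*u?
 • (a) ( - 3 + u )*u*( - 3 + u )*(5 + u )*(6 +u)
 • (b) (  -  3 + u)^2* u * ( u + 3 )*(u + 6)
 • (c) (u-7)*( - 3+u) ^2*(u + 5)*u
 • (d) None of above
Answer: a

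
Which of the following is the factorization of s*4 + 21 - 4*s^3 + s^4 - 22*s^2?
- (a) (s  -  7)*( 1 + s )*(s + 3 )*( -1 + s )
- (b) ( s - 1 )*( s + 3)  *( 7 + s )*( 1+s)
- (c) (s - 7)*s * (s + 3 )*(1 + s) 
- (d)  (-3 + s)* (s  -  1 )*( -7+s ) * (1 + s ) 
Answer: a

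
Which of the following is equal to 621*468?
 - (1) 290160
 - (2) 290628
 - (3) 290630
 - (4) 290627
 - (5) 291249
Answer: 2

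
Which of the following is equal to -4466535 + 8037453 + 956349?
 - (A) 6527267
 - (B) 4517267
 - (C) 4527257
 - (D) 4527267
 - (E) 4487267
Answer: D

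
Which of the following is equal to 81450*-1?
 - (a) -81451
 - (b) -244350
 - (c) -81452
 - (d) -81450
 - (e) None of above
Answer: d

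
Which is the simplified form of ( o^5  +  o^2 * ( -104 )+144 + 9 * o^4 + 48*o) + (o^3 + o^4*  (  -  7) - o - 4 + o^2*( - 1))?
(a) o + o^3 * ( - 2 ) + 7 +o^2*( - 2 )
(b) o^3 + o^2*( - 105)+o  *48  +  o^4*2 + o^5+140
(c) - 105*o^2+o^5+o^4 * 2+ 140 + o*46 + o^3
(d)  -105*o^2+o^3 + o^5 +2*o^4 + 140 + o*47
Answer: d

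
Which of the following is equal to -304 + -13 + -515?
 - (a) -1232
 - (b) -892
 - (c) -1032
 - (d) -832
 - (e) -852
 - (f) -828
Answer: d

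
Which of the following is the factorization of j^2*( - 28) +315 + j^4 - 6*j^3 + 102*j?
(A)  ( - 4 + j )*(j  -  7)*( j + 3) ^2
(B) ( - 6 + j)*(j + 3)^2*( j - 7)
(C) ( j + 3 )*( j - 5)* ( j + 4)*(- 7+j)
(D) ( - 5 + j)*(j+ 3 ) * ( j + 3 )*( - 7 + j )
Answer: D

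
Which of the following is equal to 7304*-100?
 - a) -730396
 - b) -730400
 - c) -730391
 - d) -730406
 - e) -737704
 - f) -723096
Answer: b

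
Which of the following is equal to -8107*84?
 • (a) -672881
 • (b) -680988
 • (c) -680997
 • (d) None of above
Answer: b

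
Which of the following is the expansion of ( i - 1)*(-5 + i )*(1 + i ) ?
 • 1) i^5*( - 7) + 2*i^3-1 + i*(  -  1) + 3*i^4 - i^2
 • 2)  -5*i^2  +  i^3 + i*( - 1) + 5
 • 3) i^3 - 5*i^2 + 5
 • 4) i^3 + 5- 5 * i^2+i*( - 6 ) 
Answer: 2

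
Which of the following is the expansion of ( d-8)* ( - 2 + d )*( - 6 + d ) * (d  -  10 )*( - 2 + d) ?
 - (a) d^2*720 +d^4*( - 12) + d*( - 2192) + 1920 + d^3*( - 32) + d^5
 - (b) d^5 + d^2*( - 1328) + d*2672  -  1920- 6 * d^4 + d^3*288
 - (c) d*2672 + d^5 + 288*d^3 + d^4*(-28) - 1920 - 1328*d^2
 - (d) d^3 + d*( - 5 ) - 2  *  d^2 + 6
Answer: c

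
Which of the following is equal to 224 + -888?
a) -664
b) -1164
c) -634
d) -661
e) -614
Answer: a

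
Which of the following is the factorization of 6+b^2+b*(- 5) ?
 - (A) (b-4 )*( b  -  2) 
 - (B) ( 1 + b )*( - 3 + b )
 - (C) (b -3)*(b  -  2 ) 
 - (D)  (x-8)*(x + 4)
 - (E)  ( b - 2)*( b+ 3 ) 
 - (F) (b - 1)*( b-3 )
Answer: C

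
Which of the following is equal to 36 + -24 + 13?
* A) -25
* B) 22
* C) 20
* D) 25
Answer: D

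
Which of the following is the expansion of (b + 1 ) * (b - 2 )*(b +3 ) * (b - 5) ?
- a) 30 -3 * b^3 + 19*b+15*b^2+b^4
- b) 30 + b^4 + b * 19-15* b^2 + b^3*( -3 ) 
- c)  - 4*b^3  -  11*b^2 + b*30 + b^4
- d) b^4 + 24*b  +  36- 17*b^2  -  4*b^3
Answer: b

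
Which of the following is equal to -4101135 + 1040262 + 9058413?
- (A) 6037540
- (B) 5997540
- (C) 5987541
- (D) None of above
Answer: B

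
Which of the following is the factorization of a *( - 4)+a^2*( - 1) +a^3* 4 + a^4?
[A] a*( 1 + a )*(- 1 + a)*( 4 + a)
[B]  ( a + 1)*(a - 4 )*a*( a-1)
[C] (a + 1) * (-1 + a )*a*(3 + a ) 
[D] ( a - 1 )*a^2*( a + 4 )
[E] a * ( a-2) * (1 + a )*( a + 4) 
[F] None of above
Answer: A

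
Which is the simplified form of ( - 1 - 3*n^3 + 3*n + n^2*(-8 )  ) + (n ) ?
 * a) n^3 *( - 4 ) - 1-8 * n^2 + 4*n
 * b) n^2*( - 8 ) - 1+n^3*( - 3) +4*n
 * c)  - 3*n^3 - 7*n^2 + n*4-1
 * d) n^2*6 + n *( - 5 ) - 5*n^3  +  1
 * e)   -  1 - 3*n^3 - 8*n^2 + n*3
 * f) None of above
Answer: b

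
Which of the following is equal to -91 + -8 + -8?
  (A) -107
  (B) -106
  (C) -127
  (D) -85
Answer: A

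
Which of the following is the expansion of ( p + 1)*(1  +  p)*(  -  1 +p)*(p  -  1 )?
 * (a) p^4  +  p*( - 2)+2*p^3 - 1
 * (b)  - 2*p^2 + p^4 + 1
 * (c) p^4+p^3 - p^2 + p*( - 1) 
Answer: b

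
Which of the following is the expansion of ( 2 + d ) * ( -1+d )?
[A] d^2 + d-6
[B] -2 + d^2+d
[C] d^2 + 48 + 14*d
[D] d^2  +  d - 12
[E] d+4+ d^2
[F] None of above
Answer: B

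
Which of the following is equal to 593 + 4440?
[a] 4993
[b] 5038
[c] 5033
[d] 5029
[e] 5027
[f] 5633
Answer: c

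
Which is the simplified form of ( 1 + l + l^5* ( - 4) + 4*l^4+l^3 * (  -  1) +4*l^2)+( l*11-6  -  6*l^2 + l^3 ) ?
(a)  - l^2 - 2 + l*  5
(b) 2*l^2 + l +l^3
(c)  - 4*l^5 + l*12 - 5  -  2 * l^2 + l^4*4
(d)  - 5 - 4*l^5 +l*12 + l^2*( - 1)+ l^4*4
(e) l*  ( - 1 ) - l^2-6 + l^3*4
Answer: c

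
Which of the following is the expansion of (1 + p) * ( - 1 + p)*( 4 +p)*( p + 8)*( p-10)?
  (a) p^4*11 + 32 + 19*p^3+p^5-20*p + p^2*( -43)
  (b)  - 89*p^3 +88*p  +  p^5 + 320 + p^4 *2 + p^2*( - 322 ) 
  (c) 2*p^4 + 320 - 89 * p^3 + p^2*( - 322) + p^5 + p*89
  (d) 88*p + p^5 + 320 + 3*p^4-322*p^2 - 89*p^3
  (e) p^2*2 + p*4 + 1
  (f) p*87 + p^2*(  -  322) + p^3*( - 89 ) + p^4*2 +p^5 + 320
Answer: b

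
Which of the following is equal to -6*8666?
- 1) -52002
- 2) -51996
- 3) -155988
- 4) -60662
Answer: 2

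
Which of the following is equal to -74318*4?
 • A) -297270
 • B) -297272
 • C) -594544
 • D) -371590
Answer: B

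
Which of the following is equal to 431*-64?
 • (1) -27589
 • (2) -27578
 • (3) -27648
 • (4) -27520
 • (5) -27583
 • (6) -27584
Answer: 6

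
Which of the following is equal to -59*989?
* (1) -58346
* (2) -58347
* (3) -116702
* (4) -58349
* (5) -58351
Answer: 5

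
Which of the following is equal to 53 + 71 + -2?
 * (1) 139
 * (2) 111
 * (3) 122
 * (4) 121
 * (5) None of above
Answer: 3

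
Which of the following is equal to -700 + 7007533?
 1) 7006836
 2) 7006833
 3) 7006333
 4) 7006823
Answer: 2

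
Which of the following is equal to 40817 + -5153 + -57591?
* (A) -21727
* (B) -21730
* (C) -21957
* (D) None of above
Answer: D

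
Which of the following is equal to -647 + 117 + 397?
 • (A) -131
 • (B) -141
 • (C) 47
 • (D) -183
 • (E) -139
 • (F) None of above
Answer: F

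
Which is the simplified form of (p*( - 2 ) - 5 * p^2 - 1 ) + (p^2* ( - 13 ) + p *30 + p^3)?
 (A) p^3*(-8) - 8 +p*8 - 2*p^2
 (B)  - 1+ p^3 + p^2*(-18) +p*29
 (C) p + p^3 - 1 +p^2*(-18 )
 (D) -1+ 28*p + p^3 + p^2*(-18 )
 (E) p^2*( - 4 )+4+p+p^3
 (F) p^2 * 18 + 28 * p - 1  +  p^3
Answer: D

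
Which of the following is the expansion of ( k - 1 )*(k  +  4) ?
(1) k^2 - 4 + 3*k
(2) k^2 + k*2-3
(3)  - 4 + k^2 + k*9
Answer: 1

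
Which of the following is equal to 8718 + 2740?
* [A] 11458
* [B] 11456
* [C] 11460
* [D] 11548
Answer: A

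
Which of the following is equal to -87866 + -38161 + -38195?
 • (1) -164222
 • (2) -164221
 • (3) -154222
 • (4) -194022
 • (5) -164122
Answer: 1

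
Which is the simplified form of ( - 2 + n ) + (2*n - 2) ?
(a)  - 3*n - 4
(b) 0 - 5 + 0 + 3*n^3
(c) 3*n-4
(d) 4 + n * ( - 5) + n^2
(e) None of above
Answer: c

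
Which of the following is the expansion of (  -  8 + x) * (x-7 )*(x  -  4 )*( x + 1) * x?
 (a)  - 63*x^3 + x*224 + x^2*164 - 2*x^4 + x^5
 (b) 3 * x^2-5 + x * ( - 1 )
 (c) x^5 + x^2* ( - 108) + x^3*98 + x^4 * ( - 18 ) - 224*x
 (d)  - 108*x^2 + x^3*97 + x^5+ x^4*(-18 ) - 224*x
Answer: d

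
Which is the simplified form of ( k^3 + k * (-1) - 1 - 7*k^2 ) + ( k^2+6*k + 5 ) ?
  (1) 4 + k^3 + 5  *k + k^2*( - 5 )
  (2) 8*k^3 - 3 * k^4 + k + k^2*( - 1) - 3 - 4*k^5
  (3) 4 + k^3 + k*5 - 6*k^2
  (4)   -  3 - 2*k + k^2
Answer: 3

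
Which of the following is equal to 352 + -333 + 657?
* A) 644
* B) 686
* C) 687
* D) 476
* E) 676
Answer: E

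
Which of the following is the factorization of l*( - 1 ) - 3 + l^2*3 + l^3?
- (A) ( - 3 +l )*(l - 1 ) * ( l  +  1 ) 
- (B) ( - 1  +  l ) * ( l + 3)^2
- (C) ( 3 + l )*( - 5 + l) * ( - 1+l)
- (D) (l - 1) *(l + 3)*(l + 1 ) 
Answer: D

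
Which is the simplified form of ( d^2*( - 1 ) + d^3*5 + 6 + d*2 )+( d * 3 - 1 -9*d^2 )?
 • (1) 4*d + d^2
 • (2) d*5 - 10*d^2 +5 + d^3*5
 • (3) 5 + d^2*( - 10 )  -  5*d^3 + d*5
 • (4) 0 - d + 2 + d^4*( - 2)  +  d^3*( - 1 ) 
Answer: 2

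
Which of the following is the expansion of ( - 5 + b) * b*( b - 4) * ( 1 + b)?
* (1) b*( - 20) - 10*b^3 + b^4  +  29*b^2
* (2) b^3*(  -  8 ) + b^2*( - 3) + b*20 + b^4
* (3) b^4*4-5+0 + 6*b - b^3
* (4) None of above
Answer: 4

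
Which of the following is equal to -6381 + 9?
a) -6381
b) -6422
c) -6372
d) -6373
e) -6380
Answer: c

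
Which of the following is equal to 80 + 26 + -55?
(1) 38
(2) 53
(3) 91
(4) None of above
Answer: 4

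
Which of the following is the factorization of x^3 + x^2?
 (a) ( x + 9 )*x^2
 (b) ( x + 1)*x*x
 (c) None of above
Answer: b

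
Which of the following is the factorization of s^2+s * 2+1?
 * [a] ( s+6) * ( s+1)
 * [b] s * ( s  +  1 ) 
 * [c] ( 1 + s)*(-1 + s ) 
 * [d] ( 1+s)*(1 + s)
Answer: d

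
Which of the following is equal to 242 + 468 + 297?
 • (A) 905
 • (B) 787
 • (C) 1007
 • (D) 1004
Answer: C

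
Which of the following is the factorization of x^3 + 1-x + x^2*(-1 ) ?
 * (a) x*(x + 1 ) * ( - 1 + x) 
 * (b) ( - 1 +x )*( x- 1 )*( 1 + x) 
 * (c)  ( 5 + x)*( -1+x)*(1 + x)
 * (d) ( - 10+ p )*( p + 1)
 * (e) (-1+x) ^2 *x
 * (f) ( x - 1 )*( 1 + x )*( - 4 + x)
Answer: b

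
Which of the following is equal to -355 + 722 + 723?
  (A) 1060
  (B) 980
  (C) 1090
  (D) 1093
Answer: C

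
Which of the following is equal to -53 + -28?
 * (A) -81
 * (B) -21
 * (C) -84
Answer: A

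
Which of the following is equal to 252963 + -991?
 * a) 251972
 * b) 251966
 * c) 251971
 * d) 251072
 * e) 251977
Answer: a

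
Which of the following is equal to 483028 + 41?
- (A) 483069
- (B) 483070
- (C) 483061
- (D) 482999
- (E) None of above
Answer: A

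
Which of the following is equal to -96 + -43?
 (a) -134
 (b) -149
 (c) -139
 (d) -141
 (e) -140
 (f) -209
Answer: c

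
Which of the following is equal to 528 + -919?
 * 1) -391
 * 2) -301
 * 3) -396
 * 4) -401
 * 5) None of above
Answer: 1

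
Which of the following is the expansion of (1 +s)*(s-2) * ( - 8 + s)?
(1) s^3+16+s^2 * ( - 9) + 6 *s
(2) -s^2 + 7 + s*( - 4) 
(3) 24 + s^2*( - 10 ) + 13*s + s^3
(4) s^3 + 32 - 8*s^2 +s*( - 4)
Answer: 1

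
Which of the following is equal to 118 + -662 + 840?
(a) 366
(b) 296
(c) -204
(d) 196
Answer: b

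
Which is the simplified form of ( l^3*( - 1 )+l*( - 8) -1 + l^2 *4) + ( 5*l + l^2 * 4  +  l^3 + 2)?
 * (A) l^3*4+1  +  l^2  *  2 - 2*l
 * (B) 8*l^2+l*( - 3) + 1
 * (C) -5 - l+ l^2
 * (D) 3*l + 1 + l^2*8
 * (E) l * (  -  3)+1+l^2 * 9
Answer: B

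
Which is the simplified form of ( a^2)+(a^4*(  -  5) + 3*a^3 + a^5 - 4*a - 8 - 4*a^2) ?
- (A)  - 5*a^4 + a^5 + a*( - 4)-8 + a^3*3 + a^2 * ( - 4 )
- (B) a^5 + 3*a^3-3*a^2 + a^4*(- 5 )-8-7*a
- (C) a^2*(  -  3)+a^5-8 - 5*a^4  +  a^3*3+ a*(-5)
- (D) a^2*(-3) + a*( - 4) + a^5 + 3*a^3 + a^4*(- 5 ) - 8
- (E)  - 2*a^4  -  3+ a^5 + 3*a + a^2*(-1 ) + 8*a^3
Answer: D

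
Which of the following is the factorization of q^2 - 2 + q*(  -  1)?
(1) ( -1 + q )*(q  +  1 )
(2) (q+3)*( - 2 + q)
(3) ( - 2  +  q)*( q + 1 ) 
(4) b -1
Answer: 3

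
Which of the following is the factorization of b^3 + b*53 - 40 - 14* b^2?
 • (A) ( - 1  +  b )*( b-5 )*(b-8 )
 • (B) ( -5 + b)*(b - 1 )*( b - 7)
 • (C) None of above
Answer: A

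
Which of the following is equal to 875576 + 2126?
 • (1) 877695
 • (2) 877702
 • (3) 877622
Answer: 2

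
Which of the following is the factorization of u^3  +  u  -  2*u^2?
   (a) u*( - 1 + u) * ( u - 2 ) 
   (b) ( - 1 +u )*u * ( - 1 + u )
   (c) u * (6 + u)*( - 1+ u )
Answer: b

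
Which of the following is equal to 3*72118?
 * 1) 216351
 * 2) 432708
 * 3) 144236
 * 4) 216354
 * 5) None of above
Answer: 4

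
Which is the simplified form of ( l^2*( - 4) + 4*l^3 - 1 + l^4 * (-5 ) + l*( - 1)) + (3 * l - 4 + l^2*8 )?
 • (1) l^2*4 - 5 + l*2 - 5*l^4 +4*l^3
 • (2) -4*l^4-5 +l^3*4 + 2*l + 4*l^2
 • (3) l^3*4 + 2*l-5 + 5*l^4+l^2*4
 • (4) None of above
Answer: 1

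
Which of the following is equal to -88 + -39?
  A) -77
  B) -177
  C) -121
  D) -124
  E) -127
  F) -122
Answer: E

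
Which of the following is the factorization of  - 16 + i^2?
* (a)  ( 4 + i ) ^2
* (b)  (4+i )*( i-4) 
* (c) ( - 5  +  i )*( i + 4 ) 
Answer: b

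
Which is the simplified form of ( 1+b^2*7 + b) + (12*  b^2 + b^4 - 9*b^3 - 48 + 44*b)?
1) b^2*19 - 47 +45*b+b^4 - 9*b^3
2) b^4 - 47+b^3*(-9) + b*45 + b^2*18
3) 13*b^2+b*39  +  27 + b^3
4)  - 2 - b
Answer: 1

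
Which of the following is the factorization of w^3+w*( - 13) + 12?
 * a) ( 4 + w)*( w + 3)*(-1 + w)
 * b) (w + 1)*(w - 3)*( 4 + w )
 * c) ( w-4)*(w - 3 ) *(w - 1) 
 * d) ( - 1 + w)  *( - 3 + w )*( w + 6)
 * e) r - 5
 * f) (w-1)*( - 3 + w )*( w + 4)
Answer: f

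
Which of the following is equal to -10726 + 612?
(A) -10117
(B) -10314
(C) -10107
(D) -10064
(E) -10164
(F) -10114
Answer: F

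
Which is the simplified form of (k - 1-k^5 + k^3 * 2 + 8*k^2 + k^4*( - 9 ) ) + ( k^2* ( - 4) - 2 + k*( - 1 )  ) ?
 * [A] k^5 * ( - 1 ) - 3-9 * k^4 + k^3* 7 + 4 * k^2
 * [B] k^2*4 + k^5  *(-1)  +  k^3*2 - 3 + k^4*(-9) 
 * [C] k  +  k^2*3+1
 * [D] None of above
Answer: B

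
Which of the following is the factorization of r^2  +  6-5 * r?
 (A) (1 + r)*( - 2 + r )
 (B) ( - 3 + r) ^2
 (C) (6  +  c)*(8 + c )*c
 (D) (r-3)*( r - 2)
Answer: D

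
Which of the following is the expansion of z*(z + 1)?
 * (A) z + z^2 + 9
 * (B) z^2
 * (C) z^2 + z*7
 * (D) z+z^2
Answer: D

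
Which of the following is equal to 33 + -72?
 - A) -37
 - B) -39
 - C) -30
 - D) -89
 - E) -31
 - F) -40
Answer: B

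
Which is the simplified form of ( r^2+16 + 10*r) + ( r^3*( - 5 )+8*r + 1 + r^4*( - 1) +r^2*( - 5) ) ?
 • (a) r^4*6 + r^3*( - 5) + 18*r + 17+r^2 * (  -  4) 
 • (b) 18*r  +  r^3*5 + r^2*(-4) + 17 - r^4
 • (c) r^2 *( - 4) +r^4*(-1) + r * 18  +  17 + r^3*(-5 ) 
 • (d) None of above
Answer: c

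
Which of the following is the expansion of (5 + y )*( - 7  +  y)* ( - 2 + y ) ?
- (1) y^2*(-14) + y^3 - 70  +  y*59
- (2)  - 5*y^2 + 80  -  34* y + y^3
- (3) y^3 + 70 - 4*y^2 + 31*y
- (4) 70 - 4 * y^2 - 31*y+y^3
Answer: 4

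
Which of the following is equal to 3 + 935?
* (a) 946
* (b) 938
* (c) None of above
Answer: b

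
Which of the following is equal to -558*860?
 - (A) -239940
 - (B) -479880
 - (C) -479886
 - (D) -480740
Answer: B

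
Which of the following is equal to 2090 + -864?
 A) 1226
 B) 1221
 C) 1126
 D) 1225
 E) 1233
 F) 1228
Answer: A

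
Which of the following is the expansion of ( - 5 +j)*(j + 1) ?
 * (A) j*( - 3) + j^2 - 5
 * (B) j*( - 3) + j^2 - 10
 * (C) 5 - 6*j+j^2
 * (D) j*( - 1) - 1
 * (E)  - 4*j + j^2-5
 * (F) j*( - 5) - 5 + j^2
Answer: E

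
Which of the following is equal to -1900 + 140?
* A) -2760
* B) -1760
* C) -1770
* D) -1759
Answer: B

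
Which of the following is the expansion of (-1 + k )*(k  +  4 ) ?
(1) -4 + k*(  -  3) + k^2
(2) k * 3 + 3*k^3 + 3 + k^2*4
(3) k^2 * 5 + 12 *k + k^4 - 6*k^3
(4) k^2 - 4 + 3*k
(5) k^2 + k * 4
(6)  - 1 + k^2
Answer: 4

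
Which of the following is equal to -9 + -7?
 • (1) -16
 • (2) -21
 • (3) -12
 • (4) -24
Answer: 1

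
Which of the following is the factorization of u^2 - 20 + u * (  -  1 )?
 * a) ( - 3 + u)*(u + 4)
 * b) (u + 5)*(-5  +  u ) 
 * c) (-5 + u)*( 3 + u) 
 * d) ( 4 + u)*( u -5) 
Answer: d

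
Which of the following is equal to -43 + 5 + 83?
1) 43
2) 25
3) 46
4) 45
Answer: 4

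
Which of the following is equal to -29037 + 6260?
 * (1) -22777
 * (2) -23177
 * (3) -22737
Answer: 1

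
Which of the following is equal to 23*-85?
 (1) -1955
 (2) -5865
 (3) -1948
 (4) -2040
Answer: 1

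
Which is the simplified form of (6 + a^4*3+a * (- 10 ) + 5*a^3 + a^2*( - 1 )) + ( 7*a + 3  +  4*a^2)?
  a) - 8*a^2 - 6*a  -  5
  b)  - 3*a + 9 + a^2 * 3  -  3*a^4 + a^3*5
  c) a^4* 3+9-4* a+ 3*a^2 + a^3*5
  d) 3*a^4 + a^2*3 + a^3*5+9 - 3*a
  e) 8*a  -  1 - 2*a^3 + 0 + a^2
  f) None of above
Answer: d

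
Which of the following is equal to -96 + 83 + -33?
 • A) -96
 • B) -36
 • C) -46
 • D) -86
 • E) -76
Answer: C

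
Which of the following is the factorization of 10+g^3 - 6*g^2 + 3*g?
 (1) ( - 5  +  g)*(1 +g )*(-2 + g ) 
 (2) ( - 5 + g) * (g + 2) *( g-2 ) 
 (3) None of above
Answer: 1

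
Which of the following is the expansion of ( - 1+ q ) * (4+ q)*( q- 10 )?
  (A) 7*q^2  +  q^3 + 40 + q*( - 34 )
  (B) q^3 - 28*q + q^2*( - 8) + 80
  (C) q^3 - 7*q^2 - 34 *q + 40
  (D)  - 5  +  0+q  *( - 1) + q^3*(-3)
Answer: C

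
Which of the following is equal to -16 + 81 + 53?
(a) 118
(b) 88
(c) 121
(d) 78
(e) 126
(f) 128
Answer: a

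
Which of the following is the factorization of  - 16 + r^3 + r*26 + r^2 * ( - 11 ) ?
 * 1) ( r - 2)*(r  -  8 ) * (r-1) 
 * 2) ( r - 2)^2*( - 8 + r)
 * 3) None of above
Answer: 1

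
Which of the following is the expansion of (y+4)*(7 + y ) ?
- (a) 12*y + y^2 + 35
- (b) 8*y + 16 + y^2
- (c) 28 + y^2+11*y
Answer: c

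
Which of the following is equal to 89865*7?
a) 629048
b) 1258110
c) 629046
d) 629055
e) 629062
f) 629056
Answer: d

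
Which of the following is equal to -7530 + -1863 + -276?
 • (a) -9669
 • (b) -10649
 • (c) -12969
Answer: a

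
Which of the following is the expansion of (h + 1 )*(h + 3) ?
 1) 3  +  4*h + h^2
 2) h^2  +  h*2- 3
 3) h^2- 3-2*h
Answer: 1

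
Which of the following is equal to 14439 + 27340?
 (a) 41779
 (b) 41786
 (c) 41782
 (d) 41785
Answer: a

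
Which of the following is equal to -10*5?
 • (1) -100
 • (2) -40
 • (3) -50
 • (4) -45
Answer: 3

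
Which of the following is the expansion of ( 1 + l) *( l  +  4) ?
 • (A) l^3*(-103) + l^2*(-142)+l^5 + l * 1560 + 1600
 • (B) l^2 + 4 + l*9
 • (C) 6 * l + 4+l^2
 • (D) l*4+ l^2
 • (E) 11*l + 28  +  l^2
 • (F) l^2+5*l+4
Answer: F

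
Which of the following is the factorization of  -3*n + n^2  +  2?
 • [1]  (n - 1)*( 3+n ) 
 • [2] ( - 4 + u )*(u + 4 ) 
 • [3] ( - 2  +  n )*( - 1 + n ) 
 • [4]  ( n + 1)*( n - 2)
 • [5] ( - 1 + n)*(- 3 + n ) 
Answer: 3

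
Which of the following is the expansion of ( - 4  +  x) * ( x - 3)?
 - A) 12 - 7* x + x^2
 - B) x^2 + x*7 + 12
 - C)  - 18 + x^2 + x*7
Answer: A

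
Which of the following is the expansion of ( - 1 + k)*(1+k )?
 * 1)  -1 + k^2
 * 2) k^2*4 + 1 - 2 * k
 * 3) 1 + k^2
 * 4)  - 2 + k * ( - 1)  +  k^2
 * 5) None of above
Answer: 1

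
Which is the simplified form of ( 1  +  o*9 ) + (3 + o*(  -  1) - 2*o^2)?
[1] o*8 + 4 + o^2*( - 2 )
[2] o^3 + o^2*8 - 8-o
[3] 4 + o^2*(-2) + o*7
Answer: 1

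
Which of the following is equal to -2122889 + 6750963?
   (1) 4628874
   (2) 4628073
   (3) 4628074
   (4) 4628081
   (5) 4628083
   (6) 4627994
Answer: 3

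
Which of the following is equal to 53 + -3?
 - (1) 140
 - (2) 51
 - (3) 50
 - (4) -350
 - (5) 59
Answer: 3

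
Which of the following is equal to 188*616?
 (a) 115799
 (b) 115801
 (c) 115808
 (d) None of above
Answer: c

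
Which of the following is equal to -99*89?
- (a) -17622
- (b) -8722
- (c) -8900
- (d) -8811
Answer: d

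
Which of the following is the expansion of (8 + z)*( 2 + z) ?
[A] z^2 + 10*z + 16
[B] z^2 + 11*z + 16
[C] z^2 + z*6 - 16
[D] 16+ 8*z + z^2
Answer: A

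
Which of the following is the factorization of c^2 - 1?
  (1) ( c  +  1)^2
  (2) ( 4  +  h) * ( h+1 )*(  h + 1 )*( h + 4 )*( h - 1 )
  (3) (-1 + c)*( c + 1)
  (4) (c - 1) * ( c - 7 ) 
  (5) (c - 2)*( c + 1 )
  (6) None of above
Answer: 3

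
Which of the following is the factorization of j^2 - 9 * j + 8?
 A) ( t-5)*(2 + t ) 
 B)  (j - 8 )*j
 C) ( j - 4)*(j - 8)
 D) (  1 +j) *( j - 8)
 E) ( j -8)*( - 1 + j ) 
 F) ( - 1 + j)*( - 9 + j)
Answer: E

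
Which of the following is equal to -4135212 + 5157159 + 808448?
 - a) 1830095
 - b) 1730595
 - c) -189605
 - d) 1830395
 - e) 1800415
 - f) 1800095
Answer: d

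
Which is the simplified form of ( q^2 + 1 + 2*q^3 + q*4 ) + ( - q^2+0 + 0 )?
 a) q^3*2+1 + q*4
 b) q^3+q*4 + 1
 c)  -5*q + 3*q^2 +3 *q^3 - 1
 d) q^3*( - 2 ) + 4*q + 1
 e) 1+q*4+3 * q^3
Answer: a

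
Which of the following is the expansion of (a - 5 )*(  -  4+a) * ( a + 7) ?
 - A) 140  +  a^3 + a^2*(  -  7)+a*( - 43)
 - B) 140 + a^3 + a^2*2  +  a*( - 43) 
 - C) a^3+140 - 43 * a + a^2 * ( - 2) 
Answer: C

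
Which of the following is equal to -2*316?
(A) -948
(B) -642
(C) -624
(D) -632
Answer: D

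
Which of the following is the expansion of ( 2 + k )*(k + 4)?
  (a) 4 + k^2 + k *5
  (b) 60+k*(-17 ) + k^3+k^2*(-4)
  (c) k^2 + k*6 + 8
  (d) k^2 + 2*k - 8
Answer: c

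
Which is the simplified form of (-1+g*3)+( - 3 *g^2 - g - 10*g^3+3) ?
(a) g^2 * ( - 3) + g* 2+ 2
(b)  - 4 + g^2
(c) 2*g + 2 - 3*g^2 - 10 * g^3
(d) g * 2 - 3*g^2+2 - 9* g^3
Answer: c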